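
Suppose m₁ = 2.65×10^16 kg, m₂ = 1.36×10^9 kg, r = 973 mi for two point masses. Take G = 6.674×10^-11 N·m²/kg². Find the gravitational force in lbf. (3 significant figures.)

221 lbf

Directly: F = Gm₁m₂/r².
m₁ = 2.65×10^16 kg; m₂ = 1.36×10^9 kg; r = 973 mi = 1.566×10^6 m; G = 6.674×10^-11 N·m²/kg².
F = 981.0 N
981.0 N × (1 lbf / 4.448 N) = 220.5 lbf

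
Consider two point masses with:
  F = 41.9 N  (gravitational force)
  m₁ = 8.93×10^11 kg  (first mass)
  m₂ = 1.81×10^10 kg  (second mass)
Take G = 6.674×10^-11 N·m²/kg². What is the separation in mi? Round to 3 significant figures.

99.7 mi

From Newton's law of gravitation: r = √(G·m₁m₂/F).
F = 41.9 N; m₁ = 8.93×10^11 kg; m₂ = 1.81×10^10 kg; G = 6.674×10^-11 N·m²/kg².
r = 1.605×10^5 m
1.605×10^5 m × (1 mi / 1609 m) = 99.70 mi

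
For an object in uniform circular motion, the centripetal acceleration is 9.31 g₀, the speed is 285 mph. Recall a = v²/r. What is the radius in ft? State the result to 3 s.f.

Rearranging a = v²/r for r: r = v²/a.
a = 9.31 g₀ = 91.30 m/s²; v = 285 mph = 127.4 m/s.
r = 177.8 m
177.8 m × (1 ft / 0.3048 m) = 583.3 ft

583 ft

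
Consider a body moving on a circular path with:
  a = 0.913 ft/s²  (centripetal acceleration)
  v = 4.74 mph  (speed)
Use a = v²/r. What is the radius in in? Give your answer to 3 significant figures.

635 in

Solving a = v²/r for r: r = v²/a.
a = 0.913 ft/s² = 0.2783 m/s²; v = 4.74 mph = 2.119 m/s.
r = 16.13 m
16.13 m × (1 in / 0.02540 m) = 635.2 in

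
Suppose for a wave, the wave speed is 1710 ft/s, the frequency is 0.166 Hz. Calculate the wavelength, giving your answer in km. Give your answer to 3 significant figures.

Rearranging: λ = v/f.
v = 1710 ft/s = 521.2 m/s; f = 0.166 Hz.
λ = 3140 m
3140 m × (1 km / 1000 m) = 3.140 km

3.14 km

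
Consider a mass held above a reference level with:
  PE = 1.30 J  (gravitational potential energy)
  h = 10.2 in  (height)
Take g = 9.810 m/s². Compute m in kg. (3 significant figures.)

0.511 kg

Solving PE = m·g·h for m: m = PE/(g·h).
PE = 1.30 J; h = 10.2 in = 0.2591 m; g = 9.810 m/s².
m = 0.5115 kg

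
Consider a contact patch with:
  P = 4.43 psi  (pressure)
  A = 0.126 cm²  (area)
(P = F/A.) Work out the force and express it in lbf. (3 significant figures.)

Rearranging: F = P·A.
P = 4.43 psi = 30544 Pa; A = 0.126 cm² = 1.260×10^-5 m².
F = 0.3849 N
0.3849 N × (1 lbf / 4.448 N) = 0.08652 lbf

0.0865 lbf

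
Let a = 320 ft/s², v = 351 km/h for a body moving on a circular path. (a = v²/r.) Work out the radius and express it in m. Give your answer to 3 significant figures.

Solving a = v²/r for r: r = v²/a.
a = 320 ft/s² = 97.54 m/s²; v = 351 km/h = 97.50 m/s.
r = 97.46 m

97.5 m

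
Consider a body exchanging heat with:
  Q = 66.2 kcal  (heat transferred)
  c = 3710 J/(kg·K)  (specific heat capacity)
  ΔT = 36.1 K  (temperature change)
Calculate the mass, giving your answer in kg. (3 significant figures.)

Rearranging Q = m·c·ΔT for m: m = Q/(c·ΔT).
Q = 66.2 kcal = 2.770×10^5 J; c = 3710 J/(kg·K); ΔT = 36.1 K.
m = 2.068 kg

2.07 kg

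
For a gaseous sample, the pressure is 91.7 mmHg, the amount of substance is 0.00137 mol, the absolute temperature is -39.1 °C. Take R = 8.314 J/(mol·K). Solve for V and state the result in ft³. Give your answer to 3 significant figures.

From the ideal-gas law: V = nRT/P.
P = 91.7 mmHg = 12226 Pa; n = 0.00137 mol; T = -39.1 °C = 234.0 K; R = 8.314 J/(mol·K).
V = 2.181×10^-4 m³
2.181×10^-4 m³ × (1 ft³ / 0.02832 m³) = 0.007701 ft³

0.00770 ft³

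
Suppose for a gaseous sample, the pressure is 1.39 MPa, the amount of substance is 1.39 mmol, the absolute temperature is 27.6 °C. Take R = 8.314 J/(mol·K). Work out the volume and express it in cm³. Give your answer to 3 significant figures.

Rearranging: V = nRT/P.
P = 1.39 MPa = 1.390×10^6 Pa; n = 1.39 mmol = 0.001390 mol; T = 27.6 °C = 300.8 K; R = 8.314 J/(mol·K).
V = 2.500×10^-6 m³
2.500×10^-6 m³ × (1 cm³ / 1.000×10^-6 m³) = 2.500 cm³

2.50 cm³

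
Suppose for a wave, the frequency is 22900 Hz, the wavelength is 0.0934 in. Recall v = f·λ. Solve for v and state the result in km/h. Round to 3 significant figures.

196 km/h

Directly: v = fλ.
f = 22900 Hz; λ = 0.0934 in = 0.002372 m.
v = 54.33 m/s
54.33 m/s × (1 km/h / 0.2778 m/s) = 195.6 km/h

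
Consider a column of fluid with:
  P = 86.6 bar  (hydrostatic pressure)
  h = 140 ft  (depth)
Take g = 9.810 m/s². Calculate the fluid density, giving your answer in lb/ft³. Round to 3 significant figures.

1290 lb/ft³

Rearranging P = ρ·g·h for ρ: ρ = P/(g·h).
P = 86.6 bar = 8.660×10^6 Pa; h = 140 ft = 42.67 m; g = 9.810 m/s².
ρ = 20687 kg/m³
20687 kg/m³ × (1 lb/ft³ / 16.02 kg/m³) = 1291 lb/ft³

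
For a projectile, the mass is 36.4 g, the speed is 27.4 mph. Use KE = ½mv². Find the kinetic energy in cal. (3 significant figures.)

KE is given directly by: KE = ½mv².
m = 36.4 g = 0.03640 kg; v = 27.4 mph = 12.25 m/s.
KE = 2.731 J
2.731 J × (1 cal / 4.184 J) = 0.6526 cal

0.653 cal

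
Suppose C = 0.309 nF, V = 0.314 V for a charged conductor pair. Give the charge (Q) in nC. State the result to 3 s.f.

Rearranging C = Q/V for Q: Q = CV.
C = 0.309 nF = 3.090×10^-10 F; V = 0.314 V.
Q = 9.703×10^-11 C
9.703×10^-11 C × (1 nC / 1.000×10^-9 C) = 0.09703 nC

0.0970 nC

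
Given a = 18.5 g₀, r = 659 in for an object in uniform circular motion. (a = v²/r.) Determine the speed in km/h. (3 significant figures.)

Rearranging: v = √(a·r).
a = 18.5 g₀ = 181.4 m/s²; r = 659 in = 16.74 m.
v = 55.11 m/s
55.11 m/s × (1 km/h / 0.2778 m/s) = 198.4 km/h

198 km/h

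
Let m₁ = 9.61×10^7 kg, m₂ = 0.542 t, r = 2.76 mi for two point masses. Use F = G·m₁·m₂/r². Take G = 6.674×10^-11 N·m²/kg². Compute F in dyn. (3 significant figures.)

0.0176 dyn

From Newton's law of gravitation: F = Gm₁m₂/r².
m₁ = 9.61×10^7 kg; m₂ = 0.542 t = 542.0 kg; r = 2.76 mi = 4442 m; G = 6.674×10^-11 N·m²/kg².
F = 1.762×10^-7 N
1.762×10^-7 N × (1 dyn / 1.000×10^-5 N) = 0.01762 dyn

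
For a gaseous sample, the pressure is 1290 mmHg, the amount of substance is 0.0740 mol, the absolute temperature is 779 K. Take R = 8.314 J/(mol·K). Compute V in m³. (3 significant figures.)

From the ideal-gas law: V = nRT/P.
P = 1290 mmHg = 1.720×10^5 Pa; n = 0.0740 mol; T = 779 K; R = 8.314 J/(mol·K).
V = 0.002787 m³

0.00279 m³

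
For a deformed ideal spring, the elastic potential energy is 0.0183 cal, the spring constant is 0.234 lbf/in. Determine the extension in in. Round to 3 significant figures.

Rearranging: x = √(2U/k).
U = 0.0183 cal = 0.07657 J; k = 0.234 lbf/in = 40.98 N/m.
x = 0.06113 m
0.06113 m × (1 in / 0.02540 m) = 2.407 in

2.41 in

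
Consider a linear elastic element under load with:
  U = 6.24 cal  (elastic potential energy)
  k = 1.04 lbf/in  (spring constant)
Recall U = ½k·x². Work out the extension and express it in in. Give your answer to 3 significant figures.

Rearranging U = ½k·x² for x: x = √(2U/k).
U = 6.24 cal = 26.11 J; k = 1.04 lbf/in = 182.1 N/m.
x = 0.5354 m
0.5354 m × (1 in / 0.02540 m) = 21.08 in

21.1 in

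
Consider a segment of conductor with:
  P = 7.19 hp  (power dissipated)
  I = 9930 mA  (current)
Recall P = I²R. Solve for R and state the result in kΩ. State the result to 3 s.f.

0.0544 kΩ

Rearranging: R = P/I².
P = 7.19 hp = 5362 W; I = 9930 mA = 9.930 A.
R = 54.37 Ω
54.37 Ω × (1 kΩ / 1000 Ω) = 0.05437 kΩ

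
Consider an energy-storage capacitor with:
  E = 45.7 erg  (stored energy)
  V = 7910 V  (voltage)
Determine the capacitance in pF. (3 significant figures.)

0.146 pF

Rearranging: C = 2E/V².
E = 45.7 erg = 4.570×10^-6 J; V = 7910 V.
C = 1.461×10^-13 F
1.461×10^-13 F × (1 pF / 1.000×10^-12 F) = 0.1461 pF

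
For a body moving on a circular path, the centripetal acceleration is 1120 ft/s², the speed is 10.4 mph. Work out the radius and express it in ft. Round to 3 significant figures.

0.208 ft

Rearranging a = v²/r for r: r = v²/a.
a = 1120 ft/s² = 341.4 m/s²; v = 10.4 mph = 4.649 m/s.
r = 0.06332 m
0.06332 m × (1 ft / 0.3048 m) = 0.2077 ft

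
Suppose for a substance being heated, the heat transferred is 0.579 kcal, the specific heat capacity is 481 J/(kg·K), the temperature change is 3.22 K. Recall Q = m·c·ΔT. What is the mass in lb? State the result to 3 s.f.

3.45 lb

Rearranging Q = m·c·ΔT for m: m = Q/(c·ΔT).
Q = 0.579 kcal = 2423 J; c = 481 J/(kg·K); ΔT = 3.22 K.
m = 1.564 kg
1.564 kg × (1 lb / 0.4536 kg) = 3.448 lb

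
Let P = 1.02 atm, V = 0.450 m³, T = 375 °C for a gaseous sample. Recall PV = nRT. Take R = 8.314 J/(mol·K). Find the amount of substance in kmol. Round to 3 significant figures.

0.00863 kmol

From the ideal-gas law: n = PV/(RT).
P = 1.02 atm = 1.034×10^5 Pa; V = 0.450 m³; T = 375 °C = 648.1 K; R = 8.314 J/(mol·K).
n = 8.631 mol
8.631 mol × (1 kmol / 1000 mol) = 0.008631 kmol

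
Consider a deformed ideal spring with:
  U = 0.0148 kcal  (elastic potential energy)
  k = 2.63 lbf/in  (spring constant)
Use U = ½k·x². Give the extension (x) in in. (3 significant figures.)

Rearranging: x = √(2U/k).
U = 0.0148 kcal = 61.92 J; k = 2.63 lbf/in = 460.6 N/m.
x = 0.5185 m
0.5185 m × (1 in / 0.02540 m) = 20.42 in

20.4 in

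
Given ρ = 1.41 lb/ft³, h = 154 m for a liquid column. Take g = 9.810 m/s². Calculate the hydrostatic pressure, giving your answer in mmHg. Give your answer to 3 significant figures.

Directly: P = ρgh.
ρ = 1.41 lb/ft³ = 22.59 kg/m³; h = 154 m; g = 9.810 m/s².
P = 34122 Pa
34122 Pa × (1 mmHg / 133.3 Pa) = 255.9 mmHg

256 mmHg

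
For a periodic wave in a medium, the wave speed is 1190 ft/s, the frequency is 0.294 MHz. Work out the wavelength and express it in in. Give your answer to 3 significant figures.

Solving v = f·λ for λ: λ = v/f.
v = 1190 ft/s = 362.7 m/s; f = 0.294 MHz = 2.940×10^5 Hz.
λ = 0.001234 m
0.001234 m × (1 in / 0.02540 m) = 0.04857 in

0.0486 in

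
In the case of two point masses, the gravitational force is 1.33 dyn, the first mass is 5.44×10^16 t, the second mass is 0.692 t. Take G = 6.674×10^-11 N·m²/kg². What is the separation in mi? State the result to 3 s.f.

From Newton's law of gravitation: r = √(G·m₁m₂/F).
F = 1.33 dyn = 1.330×10^-5 N; m₁ = 5.44×10^16 t = 5.440×10^19 kg; m₂ = 0.692 t = 692.0 kg; G = 6.674×10^-11 N·m²/kg².
r = 4.346×10^8 m
4.346×10^8 m × (1 mi / 1609 m) = 2.701×10^5 mi

2.70×10^5 mi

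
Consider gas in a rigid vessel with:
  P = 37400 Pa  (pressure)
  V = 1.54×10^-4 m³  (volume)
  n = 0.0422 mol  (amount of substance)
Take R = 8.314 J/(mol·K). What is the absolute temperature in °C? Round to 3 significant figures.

From the ideal-gas law: T = PV/(nR).
P = 37400 Pa; V = 1.54×10^-4 m³; n = 0.0422 mol; R = 8.314 J/(mol·K).
T = 16.42 K
16.42 K − 273.15 = -256.7 °C

-257 °C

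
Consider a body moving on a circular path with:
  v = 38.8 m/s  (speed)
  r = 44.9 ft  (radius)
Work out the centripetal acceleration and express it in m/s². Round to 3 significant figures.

110 m/s²

Directly: a = v²/r.
v = 38.8 m/s; r = 44.9 ft = 13.69 m.
a = 110.0 m/s²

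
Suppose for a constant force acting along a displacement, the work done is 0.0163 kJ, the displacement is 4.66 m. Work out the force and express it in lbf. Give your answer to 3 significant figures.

Rearranging: F = W/d.
W = 0.0163 kJ = 16.30 J; d = 4.66 m.
F = 3.498 N
3.498 N × (1 lbf / 4.448 N) = 0.7863 lbf

0.786 lbf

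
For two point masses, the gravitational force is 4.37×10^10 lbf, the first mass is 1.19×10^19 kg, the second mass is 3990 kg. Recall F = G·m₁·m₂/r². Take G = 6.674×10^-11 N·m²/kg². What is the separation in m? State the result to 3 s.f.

4.04 m

Solving F = G·m₁·m₂/r² for r: r = √(G·m₁m₂/F).
F = 4.37×10^10 lbf = 1.944×10^11 N; m₁ = 1.19×10^19 kg; m₂ = 3990 kg; G = 6.674×10^-11 N·m²/kg².
r = 4.038 m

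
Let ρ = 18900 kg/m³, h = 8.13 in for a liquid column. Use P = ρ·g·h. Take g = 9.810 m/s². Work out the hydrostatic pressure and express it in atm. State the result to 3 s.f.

Directly: P = ρgh.
ρ = 18900 kg/m³; h = 8.13 in = 0.2065 m; g = 9.810 m/s².
P = 38287 Pa  (the unit combination reduces to kg/(m·s²) = Pa)
38287 Pa × (1 atm / 1.013×10^5 Pa) = 0.3779 atm

0.378 atm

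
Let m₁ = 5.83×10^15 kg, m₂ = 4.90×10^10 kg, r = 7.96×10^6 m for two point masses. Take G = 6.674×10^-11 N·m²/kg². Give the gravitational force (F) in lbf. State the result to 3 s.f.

67.6 lbf

Directly: F = Gm₁m₂/r².
m₁ = 5.83×10^15 kg; m₂ = 4.90×10^10 kg; r = 7.96×10^6 m; G = 6.674×10^-11 N·m²/kg².
F = 300.9 N
300.9 N × (1 lbf / 4.448 N) = 67.65 lbf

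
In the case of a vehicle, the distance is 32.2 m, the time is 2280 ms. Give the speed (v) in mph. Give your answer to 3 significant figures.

31.6 mph

v is given directly by: v = d/t.
d = 32.2 m; t = 2280 ms = 2.280 s.
v = 14.12 m/s
14.12 m/s × (1 mph / 0.4470 m/s) = 31.59 mph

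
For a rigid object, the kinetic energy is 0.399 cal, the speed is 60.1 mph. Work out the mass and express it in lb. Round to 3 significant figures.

Rearranging KE = ½mv² for m: m = 2·KE/v².
KE = 0.399 cal = 1.669 J; v = 60.1 mph = 26.87 m/s.
m = 0.004625 kg
0.004625 kg × (1 lb / 0.4536 kg) = 0.01020 lb

0.0102 lb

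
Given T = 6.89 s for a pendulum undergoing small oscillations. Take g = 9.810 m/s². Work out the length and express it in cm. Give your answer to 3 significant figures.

1180 cm

Rearranging: L = g·(T/2π)².
T = 6.89 s; g = 9.810 m/s².
L = 11.80 m
11.80 m × (1 cm / 0.01000 m) = 1180 cm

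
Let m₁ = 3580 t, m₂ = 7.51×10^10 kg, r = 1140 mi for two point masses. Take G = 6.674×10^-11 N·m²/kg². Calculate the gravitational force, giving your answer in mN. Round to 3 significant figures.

From Newton's law of gravitation: F = Gm₁m₂/r².
m₁ = 3580 t = 3.580×10^6 kg; m₂ = 7.51×10^10 kg; r = 1140 mi = 1.835×10^6 m; G = 6.674×10^-11 N·m²/kg².
F = 5.331×10^-6 N
5.331×10^-6 N × (1 mN / 0.001000 N) = 0.005331 mN

0.00533 mN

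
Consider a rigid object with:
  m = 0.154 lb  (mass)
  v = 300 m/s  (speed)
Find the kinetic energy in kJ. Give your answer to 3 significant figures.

Directly: KE = ½mv².
m = 0.154 lb = 0.06985 kg; v = 300 m/s.
KE = 3143 J
3143 J × (1 kJ / 1000 J) = 3.143 kJ

3.14 kJ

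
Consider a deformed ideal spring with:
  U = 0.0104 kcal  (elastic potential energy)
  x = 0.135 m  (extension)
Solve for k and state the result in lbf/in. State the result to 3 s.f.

Solving U = ½k·x² for k: k = 2U/x².
U = 0.0104 kcal = 43.51 J; x = 0.135 m.
k = 4775 N/m
4775 N/m × (1 lbf/in / 175.1 N/m) = 27.27 lbf/in

27.3 lbf/in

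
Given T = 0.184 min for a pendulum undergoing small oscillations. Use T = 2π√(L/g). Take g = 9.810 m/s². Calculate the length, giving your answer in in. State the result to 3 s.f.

1190 in

Solving T = 2π√(L/g) for L: L = g·(T/2π)².
T = 0.184 min = 11.04 s; g = 9.810 m/s².
L = 30.29 m
30.29 m × (1 in / 0.02540 m) = 1192 in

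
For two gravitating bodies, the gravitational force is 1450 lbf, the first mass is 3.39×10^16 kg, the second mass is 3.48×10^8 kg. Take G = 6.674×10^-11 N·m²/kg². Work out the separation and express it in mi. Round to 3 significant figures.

From Newton's law of gravitation: r = √(G·m₁m₂/F).
F = 1450 lbf = 6450 N; m₁ = 3.39×10^16 kg; m₂ = 3.48×10^8 kg; G = 6.674×10^-11 N·m²/kg².
r = 3.494×10^5 m
3.494×10^5 m × (1 mi / 1609 m) = 217.1 mi

217 mi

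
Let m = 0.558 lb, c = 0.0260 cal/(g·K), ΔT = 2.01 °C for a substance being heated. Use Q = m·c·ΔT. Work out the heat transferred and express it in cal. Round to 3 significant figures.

13.2 cal

Directly: Q = mcΔT.
m = 0.558 lb = 0.2531 kg; c = 0.0260 cal/(g·K) = 108.8 J/(kg·K); ΔT = 2.01 °C = 2.010 K.
Q = 55.34 J  (the unit combination reduces to kg·m²/s² = J)
55.34 J × (1 cal / 4.184 J) = 13.23 cal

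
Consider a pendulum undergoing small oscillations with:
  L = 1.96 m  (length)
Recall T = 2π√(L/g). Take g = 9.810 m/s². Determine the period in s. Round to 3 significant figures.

Directly: T = 2π√(L/g).
L = 1.96 m; g = 9.810 m/s².
T = 2.808 s

2.81 s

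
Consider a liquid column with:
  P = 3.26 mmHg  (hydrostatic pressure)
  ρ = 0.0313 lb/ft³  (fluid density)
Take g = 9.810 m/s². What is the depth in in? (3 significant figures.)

Rearranging: h = P/(ρ·g).
P = 3.26 mmHg = 434.6 Pa; ρ = 0.0313 lb/ft³ = 0.5014 kg/m³; g = 9.810 m/s².
h = 88.37 m
88.37 m × (1 in / 0.02540 m) = 3479 in

3480 in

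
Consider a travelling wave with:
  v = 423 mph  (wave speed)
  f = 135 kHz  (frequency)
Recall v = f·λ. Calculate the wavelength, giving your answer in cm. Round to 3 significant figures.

Rearranging v = f·λ for λ: λ = v/f.
v = 423 mph = 189.1 m/s; f = 135 kHz = 1.350×10^5 Hz.
λ = 0.001401 m
0.001401 m × (1 cm / 0.01000 m) = 0.1401 cm

0.140 cm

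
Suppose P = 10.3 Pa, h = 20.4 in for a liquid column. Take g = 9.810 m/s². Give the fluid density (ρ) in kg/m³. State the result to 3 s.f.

2.03 kg/m³

Rearranging P = ρ·g·h for ρ: ρ = P/(g·h).
P = 10.3 Pa; h = 20.4 in = 0.5182 m; g = 9.810 m/s².
ρ = 2.026 kg/m³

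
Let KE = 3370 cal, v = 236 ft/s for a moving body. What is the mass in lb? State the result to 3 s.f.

Rearranging: m = 2·KE/v².
KE = 3370 cal = 14100 J; v = 236 ft/s = 71.93 m/s.
m = 5.450 kg
5.450 kg × (1 lb / 0.4536 kg) = 12.02 lb

12.0 lb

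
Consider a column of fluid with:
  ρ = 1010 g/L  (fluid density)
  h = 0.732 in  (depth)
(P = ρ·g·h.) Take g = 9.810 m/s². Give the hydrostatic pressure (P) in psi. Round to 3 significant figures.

P is given directly by: P = ρgh.
ρ = 1010 g/L = 1010 kg/m³; h = 0.732 in = 0.01859 m; g = 9.810 m/s².
P = 184.2 Pa  (the unit combination reduces to kg/(m·s²) = Pa)
184.2 Pa × (1 psi / 6895 Pa) = 0.02672 psi

0.0267 psi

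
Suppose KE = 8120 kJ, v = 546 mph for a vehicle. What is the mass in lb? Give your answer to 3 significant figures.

601 lb

Solving KE = ½mv² for m: m = 2·KE/v².
KE = 8120 kJ = 8.120×10^6 J; v = 546 mph = 244.1 m/s.
m = 272.6 kg
272.6 kg × (1 lb / 0.4536 kg) = 601.0 lb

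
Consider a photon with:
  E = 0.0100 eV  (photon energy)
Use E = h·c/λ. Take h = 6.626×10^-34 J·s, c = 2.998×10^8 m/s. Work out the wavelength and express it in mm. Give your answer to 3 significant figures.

0.124 mm

Rearranging E = h·c/λ for λ: λ = hc/E.
E = 0.0100 eV = 1.602×10^-21 J; h = 6.626×10^-34 J·s; c = 2.998×10^8 m/s.
λ = 1.240×10^-4 m
1.240×10^-4 m × (1 mm / 0.001000 m) = 0.1240 mm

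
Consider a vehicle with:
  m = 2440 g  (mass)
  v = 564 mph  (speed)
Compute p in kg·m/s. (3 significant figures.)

p is given directly by: p = mv.
m = 2440 g = 2.440 kg; v = 564 mph = 252.1 m/s.
p = 615.2 kg·m/s

615 kg·m/s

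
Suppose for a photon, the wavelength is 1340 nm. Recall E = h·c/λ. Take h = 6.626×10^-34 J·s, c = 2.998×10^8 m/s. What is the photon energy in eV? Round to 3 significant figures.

E is given directly by: E = hc/λ.
λ = 1340 nm = 1.340×10^-6 m; h = 6.626×10^-34 J·s; c = 2.998×10^8 m/s.
E = 1.482×10^-19 J  (the unit combination reduces to kg·m²/s² = J)
1.482×10^-19 J × (1 eV / 1.602×10^-19 J) = 0.9253 eV

0.925 eV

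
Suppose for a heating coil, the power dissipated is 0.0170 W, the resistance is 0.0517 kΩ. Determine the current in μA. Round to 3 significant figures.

18100 μA

Rearranging P = I²R for I: I = √(P/R).
P = 0.0170 W; R = 0.0517 kΩ = 51.70 Ω.
I = 0.01813 A
0.01813 A × (1 μA / 1.000×10^-6 A) = 18133 μA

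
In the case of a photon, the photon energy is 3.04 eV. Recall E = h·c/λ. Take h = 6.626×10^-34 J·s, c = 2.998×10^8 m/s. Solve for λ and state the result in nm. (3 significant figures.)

408 nm

Solving E = h·c/λ for λ: λ = hc/E.
E = 3.04 eV = 4.871×10^-19 J; h = 6.626×10^-34 J·s; c = 2.998×10^8 m/s.
λ = 4.078×10^-7 m
4.078×10^-7 m × (1 nm / 1.000×10^-9 m) = 407.8 nm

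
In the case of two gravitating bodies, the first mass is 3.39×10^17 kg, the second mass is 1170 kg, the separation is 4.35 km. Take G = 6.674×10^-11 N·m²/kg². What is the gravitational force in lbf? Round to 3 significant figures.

From Newton's law of gravitation: F = Gm₁m₂/r².
m₁ = 3.39×10^17 kg; m₂ = 1170 kg; r = 4.35 km = 4350 m; G = 6.674×10^-11 N·m²/kg².
F = 1399 N  (the unit combination reduces to kg·m/s² = N)
1399 N × (1 lbf / 4.448 N) = 314.5 lbf

314 lbf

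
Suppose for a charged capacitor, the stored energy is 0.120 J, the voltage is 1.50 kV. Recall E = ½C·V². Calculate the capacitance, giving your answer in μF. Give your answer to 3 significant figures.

0.107 μF

Rearranging: C = 2E/V².
E = 0.120 J; V = 1.50 kV = 1500 V.
C = 1.067×10^-7 F
1.067×10^-7 F × (1 μF / 1.000×10^-6 F) = 0.1067 μF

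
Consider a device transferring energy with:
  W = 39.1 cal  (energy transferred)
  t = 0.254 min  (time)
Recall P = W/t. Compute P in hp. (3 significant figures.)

0.0144 hp

P is given directly by: P = W/t.
W = 39.1 cal = 163.6 J; t = 0.254 min = 15.24 s.
P = 10.73 W
10.73 W × (1 hp / 745.7 W) = 0.01440 hp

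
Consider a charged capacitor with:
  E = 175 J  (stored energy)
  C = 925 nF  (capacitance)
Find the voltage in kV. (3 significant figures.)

19.5 kV

Rearranging: V = √(2E/C).
E = 175 J; C = 925 nF = 9.250×10^-7 F.
V = 19452 V
19452 V × (1 kV / 1000 V) = 19.45 kV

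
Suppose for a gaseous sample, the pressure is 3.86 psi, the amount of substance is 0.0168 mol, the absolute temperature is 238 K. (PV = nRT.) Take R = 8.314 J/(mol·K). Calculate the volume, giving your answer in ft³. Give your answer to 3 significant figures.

0.0441 ft³

Rearranging: V = nRT/P.
P = 3.86 psi = 26614 Pa; n = 0.0168 mol; T = 238 K; R = 8.314 J/(mol·K).
V = 0.001249 m³
0.001249 m³ × (1 ft³ / 0.02832 m³) = 0.04411 ft³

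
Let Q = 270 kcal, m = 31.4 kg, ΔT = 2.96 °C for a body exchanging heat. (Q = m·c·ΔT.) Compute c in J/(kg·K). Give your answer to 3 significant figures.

12200 J/(kg·K)

Solving Q = m·c·ΔT for c: c = Q/(m·ΔT).
Q = 270 kcal = 1.130×10^6 J; m = 31.4 kg; ΔT = 2.96 °C = 2.960 K.
c = 12154 J/(kg·K)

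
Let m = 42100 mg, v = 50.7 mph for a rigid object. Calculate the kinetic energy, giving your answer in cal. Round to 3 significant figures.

Directly: KE = ½mv².
m = 42100 mg = 0.04210 kg; v = 50.7 mph = 22.66 m/s.
KE = 10.81 J
10.81 J × (1 cal / 4.184 J) = 2.584 cal

2.58 cal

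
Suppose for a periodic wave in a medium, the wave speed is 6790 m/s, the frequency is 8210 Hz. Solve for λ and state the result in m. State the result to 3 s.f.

Rearranging v = f·λ for λ: λ = v/f.
v = 6790 m/s; f = 8210 Hz.
λ = 0.8270 m

0.827 m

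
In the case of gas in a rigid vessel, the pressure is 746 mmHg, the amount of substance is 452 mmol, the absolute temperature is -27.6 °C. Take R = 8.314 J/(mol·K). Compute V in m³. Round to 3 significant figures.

0.00928 m³

From the ideal-gas law: V = nRT/P.
P = 746 mmHg = 99458 Pa; n = 452 mmol = 0.4520 mol; T = -27.6 °C = 245.5 K; R = 8.314 J/(mol·K).
V = 0.009278 m³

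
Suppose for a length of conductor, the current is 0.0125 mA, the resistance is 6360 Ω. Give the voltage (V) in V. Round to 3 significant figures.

0.0795 V

Directly: V = IR.
I = 0.0125 mA = 1.250×10^-5 A; R = 6360 Ω.
V = 0.07950 V  (the unit combination reduces to kg·m²/(A·s³) = V)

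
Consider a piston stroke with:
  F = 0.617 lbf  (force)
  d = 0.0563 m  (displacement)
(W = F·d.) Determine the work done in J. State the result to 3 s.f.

0.155 J

Directly: W = F·d.
F = 0.617 lbf = 2.745 N; d = 0.0563 m.
W = 0.1545 J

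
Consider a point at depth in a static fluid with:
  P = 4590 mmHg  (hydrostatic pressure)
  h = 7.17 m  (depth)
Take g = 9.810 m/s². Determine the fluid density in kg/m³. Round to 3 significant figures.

Rearranging P = ρ·g·h for ρ: ρ = P/(g·h).
P = 4590 mmHg = 6.119×10^5 Pa; h = 7.17 m; g = 9.810 m/s².
ρ = 8700 kg/m³

8700 kg/m³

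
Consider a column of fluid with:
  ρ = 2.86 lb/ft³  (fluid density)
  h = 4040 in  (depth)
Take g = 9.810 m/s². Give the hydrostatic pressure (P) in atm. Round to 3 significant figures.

Directly: P = ρgh.
ρ = 2.86 lb/ft³ = 45.81 kg/m³; h = 4040 in = 102.6 m; g = 9.810 m/s².
P = 46118 Pa
46118 Pa × (1 atm / 1.013×10^5 Pa) = 0.4551 atm

0.455 atm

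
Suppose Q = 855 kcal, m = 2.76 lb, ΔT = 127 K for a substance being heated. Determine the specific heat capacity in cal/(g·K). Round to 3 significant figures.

5.38 cal/(g·K)

Solving Q = m·c·ΔT for c: c = Q/(m·ΔT).
Q = 855 kcal = 3.577×10^6 J; m = 2.76 lb = 1.252 kg; ΔT = 127 K.
c = 22500 J/(kg·K)
22500 J/(kg·K) × (1 cal/(g·K) / 4184 J/(kg·K)) = 5.378 cal/(g·K)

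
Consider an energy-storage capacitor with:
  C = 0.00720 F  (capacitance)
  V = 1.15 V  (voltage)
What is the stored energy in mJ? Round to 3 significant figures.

E is given directly by: E = ½CV².
C = 0.00720 F; V = 1.15 V.
E = 0.004761 J  (the unit combination reduces to kg·m²/s² = J)
0.004761 J × (1 mJ / 0.001000 J) = 4.761 mJ

4.76 mJ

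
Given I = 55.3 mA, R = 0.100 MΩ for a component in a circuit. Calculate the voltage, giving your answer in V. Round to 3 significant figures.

5530 V

V is given directly by: V = IR.
I = 55.3 mA = 0.05530 A; R = 0.100 MΩ = 1.000×10^5 Ω.
V = 5530 V  (the unit combination reduces to kg·m²/(A·s³) = V)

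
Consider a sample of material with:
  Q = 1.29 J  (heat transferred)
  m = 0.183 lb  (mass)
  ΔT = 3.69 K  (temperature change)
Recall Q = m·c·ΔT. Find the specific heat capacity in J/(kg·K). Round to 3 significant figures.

4.21 J/(kg·K)

Rearranging Q = m·c·ΔT for c: c = Q/(m·ΔT).
Q = 1.29 J; m = 0.183 lb = 0.08301 kg; ΔT = 3.69 K.
c = 4.212 J/(kg·K)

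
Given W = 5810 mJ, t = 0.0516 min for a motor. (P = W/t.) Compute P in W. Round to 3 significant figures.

1.88 W

Directly: P = W/t.
W = 5810 mJ = 5.810 J; t = 0.0516 min = 3.096 s.
P = 1.877 W  (the unit combination reduces to kg·m²/s³ = W)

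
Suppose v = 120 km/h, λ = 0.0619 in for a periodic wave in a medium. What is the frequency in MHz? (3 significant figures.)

0.0212 MHz

Solving v = f·λ for f: f = v/λ.
v = 120 km/h = 33.33 m/s; λ = 0.0619 in = 0.001572 m.
f = 21201 Hz
21201 Hz × (1 MHz / 1.000×10^6 Hz) = 0.02120 MHz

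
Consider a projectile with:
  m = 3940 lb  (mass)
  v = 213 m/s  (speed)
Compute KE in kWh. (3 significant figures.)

KE is given directly by: KE = ½mv².
m = 3940 lb = 1787 kg; v = 213 m/s.
KE = 4.054×10^7 J
4.054×10^7 J × (1 kWh / 3.600×10^6 J) = 11.26 kWh

11.3 kWh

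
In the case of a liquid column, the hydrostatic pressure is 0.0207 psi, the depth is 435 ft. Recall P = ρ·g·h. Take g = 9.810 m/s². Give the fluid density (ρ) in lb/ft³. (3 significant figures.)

0.00685 lb/ft³

Rearranging: ρ = P/(g·h).
P = 0.0207 psi = 142.7 Pa; h = 435 ft = 132.6 m; g = 9.810 m/s².
ρ = 0.1097 kg/m³
0.1097 kg/m³ × (1 lb/ft³ / 16.02 kg/m³) = 0.006850 lb/ft³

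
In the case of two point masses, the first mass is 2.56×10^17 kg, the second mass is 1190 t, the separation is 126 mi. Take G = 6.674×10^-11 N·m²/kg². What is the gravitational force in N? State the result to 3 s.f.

F is given directly by: F = Gm₁m₂/r².
m₁ = 2.56×10^17 kg; m₂ = 1190 t = 1.190×10^6 kg; r = 126 mi = 2.028×10^5 m; G = 6.674×10^-11 N·m²/kg².
F = 494.5 N

494 N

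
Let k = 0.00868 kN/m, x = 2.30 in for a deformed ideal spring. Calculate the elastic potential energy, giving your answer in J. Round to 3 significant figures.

0.0148 J

U is given directly by: U = ½kx².
k = 0.00868 kN/m = 8.680 N/m; x = 2.30 in = 0.05842 m.
U = 0.01481 J  (the unit combination reduces to kg·m²/s² = J)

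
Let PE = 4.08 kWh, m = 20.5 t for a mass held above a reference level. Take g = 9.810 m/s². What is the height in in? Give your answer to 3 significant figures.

2880 in

Rearranging PE = m·g·h for h: h = PE/(m·g).
PE = 4.08 kWh = 1.469×10^7 J; m = 20.5 t = 20500 kg; g = 9.810 m/s².
h = 73.04 m
73.04 m × (1 in / 0.02540 m) = 2875 in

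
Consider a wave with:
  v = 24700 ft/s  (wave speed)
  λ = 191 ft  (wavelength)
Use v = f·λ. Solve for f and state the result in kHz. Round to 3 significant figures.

Solving v = f·λ for f: f = v/λ.
v = 24700 ft/s = 7529 m/s; λ = 191 ft = 58.22 m.
f = 129.3 Hz
129.3 Hz × (1 kHz / 1000 Hz) = 0.1293 kHz

0.129 kHz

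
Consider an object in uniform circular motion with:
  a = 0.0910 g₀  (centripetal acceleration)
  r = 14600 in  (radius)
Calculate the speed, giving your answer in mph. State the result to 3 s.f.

40.7 mph

Rearranging a = v²/r for v: v = √(a·r).
a = 0.0910 g₀ = 0.8924 m/s²; r = 14600 in = 370.8 m.
v = 18.19 m/s
18.19 m/s × (1 mph / 0.4470 m/s) = 40.69 mph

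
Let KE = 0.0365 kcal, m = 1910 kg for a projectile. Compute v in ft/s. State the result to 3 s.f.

1.31 ft/s

Rearranging: v = √(2·KE/m).
KE = 0.0365 kcal = 152.7 J; m = 1910 kg.
v = 0.3999 m/s
0.3999 m/s × (1 ft/s / 0.3048 m/s) = 1.312 ft/s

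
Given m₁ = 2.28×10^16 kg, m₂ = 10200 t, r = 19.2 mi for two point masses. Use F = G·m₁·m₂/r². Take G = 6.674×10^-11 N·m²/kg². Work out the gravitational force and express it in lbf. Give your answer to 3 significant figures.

From Newton's law of gravitation: F = Gm₁m₂/r².
m₁ = 2.28×10^16 kg; m₂ = 10200 t = 1.020×10^7 kg; r = 19.2 mi = 30899 m; G = 6.674×10^-11 N·m²/kg².
F = 16256 N
16256 N × (1 lbf / 4.448 N) = 3655 lbf

3650 lbf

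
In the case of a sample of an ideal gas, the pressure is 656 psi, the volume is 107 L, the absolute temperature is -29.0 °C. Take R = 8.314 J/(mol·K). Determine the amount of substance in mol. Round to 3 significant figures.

238 mol

From the ideal-gas law: n = PV/(RT).
P = 656 psi = 4.523×10^6 Pa; V = 107 L = 0.1070 m³; T = -29.0 °C = 244.1 K; R = 8.314 J/(mol·K).
n = 238.4 mol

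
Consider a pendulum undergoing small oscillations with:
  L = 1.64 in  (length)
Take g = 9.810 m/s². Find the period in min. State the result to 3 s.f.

Directly: T = 2π√(L/g).
L = 1.64 in = 0.04166 m; g = 9.810 m/s².
T = 0.4094 s
0.4094 s × (1 min / 60.00 s) = 0.006824 min

0.00682 min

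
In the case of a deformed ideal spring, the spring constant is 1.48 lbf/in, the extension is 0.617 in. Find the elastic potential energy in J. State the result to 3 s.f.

Directly: U = ½kx².
k = 1.48 lbf/in = 259.2 N/m; x = 0.617 in = 0.01567 m.
U = 0.03183 J

0.0318 J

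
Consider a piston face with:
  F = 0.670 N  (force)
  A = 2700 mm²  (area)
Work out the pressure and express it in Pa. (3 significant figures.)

P is given directly by: P = F/A.
F = 0.670 N; A = 2700 mm² = 0.002700 m².
P = 248.1 Pa

248 Pa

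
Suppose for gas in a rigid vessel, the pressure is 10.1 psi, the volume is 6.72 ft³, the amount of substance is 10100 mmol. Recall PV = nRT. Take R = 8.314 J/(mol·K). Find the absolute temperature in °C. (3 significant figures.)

-115 °C

Solving PV = nRT for T: T = PV/(nR).
P = 10.1 psi = 69637 Pa; V = 6.72 ft³ = 0.1903 m³; n = 10100 mmol = 10.10 mol; R = 8.314 J/(mol·K).
T = 157.8 K
157.8 K − 273.15 = -115.3 °C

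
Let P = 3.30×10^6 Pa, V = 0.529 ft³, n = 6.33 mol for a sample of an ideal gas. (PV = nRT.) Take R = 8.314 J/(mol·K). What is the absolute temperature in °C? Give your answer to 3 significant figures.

666 °C

From the ideal-gas law: T = PV/(nR).
P = 3.30×10^6 Pa; V = 0.529 ft³ = 0.01498 m³; n = 6.33 mol; R = 8.314 J/(mol·K).
T = 939.3 K
939.3 K − 273.15 = 666.1 °C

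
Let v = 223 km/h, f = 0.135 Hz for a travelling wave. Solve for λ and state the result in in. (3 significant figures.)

Rearranging v = f·λ for λ: λ = v/f.
v = 223 km/h = 61.94 m/s; f = 0.135 Hz.
λ = 458.8 m
458.8 m × (1 in / 0.02540 m) = 18065 in

18100 in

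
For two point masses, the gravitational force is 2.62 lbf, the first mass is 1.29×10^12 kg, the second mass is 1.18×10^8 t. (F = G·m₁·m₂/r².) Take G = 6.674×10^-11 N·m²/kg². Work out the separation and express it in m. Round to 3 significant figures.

From Newton's law of gravitation: r = √(G·m₁m₂/F).
F = 2.62 lbf = 11.65 N; m₁ = 1.29×10^12 kg; m₂ = 1.18×10^8 t = 1.180×10^11 kg; G = 6.674×10^-11 N·m²/kg².
r = 9.337×10^5 m

9.34×10^5 m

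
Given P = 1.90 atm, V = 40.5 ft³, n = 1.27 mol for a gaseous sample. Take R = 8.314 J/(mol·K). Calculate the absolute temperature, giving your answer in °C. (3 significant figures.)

20600 °C

Solving PV = nRT for T: T = PV/(nR).
P = 1.90 atm = 1.925×10^5 Pa; V = 40.5 ft³ = 1.147 m³; n = 1.27 mol; R = 8.314 J/(mol·K).
T = 20910 K
20910 K − 273.15 = 20637 °C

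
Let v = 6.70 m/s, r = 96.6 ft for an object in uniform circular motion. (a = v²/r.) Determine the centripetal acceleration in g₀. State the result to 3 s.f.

Directly: a = v²/r.
v = 6.70 m/s; r = 96.6 ft = 29.44 m.
a = 1.525 m/s²
1.525 m/s² × (1 g₀ / 9.807 m/s²) = 0.1555 g₀

0.155 g₀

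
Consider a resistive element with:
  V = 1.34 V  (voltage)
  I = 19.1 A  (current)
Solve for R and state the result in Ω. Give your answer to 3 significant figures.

0.0702 Ω

Solving V = I·R for R: R = V/I.
V = 1.34 V; I = 19.1 A.
R = 0.07016 Ω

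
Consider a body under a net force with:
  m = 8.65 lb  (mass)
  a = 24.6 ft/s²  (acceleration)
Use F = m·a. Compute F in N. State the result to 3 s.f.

From Newton's second law: F = m·a.
m = 8.65 lb = 3.924 kg; a = 24.6 ft/s² = 7.498 m/s².
F = 29.42 N

29.4 N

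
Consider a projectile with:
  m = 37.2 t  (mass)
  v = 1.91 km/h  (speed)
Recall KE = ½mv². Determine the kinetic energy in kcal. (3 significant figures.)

KE is given directly by: KE = ½mv².
m = 37.2 t = 37200 kg; v = 1.91 km/h = 0.5306 m/s.
KE = 5236 J
5236 J × (1 kcal / 4184 J) = 1.251 kcal

1.25 kcal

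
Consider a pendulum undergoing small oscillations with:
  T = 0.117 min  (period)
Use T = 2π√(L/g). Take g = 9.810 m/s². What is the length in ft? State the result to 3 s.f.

40.2 ft

Rearranging: L = g·(T/2π)².
T = 0.117 min = 7.020 s; g = 9.810 m/s².
L = 12.25 m
12.25 m × (1 ft / 0.3048 m) = 40.18 ft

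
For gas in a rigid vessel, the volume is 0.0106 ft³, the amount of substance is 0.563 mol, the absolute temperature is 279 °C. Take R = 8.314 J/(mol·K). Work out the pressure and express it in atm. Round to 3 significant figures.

85.0 atm

From the ideal-gas law: P = nRT/V.
V = 0.0106 ft³ = 3.002×10^-4 m³; n = 0.563 mol; T = 279 °C = 552.1 K; R = 8.314 J/(mol·K).
P = 8.610×10^6 Pa
8.610×10^6 Pa × (1 atm / 1.013×10^5 Pa) = 84.98 atm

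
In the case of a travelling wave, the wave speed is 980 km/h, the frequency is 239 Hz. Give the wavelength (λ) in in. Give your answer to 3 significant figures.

Rearranging: λ = v/f.
v = 980 km/h = 272.2 m/s; f = 239 Hz.
λ = 1.139 m
1.139 m × (1 in / 0.02540 m) = 44.84 in

44.8 in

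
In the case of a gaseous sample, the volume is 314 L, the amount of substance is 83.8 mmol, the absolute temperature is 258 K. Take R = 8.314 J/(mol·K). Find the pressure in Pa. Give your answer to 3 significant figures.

572 Pa

From the ideal-gas law: P = nRT/V.
V = 314 L = 0.3140 m³; n = 83.8 mmol = 0.08380 mol; T = 258 K; R = 8.314 J/(mol·K).
P = 572.5 Pa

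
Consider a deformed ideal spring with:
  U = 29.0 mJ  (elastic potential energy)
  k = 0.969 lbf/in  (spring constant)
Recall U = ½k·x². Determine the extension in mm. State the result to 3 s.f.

Rearranging U = ½k·x² for x: x = √(2U/k).
U = 29.0 mJ = 0.02900 J; k = 0.969 lbf/in = 169.7 N/m.
x = 0.01849 m
0.01849 m × (1 mm / 0.001000 m) = 18.49 mm

18.5 mm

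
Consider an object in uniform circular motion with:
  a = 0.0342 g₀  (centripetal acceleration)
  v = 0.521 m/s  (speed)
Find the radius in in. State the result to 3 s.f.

31.9 in

Solving a = v²/r for r: r = v²/a.
a = 0.0342 g₀ = 0.3354 m/s²; v = 0.521 m/s.
r = 0.8093 m
0.8093 m × (1 in / 0.02540 m) = 31.86 in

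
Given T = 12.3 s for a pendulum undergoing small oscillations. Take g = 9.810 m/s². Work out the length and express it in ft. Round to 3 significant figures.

Rearranging: L = g·(T/2π)².
T = 12.3 s; g = 9.810 m/s².
L = 37.59 m
37.59 m × (1 ft / 0.3048 m) = 123.3 ft

123 ft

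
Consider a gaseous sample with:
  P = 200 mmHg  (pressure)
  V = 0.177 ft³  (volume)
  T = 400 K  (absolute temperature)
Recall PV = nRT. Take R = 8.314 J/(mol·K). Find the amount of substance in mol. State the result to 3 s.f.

0.0402 mol

Rearranging: n = PV/(RT).
P = 200 mmHg = 26664 Pa; V = 0.177 ft³ = 0.005012 m³; T = 400 K; R = 8.314 J/(mol·K).
n = 0.04019 mol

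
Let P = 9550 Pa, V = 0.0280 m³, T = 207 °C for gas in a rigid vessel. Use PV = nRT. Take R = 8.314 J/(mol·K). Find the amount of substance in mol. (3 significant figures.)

Rearranging PV = nRT for n: n = PV/(RT).
P = 9550 Pa; V = 0.0280 m³; T = 207 °C = 480.1 K; R = 8.314 J/(mol·K).
n = 0.06698 mol

0.0670 mol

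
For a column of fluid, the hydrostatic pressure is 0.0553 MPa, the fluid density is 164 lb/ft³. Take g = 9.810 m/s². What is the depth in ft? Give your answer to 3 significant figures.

7.04 ft

Solving P = ρ·g·h for h: h = P/(ρ·g).
P = 0.0553 MPa = 55300 Pa; ρ = 164 lb/ft³ = 2627 kg/m³; g = 9.810 m/s².
h = 2.146 m
2.146 m × (1 ft / 0.3048 m) = 7.040 ft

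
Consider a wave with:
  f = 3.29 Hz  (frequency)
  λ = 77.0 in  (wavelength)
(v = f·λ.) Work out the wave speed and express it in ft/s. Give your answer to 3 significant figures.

21.1 ft/s

Directly: v = fλ.
f = 3.29 Hz; λ = 77.0 in = 1.956 m.
v = 6.435 m/s
6.435 m/s × (1 ft/s / 0.3048 m/s) = 21.11 ft/s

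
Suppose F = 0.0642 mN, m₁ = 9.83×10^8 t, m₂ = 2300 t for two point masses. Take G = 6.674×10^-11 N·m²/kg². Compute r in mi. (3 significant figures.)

953 mi

From Newton's law of gravitation: r = √(G·m₁m₂/F).
F = 0.0642 mN = 6.420×10^-5 N; m₁ = 9.83×10^8 t = 9.830×10^11 kg; m₂ = 2300 t = 2.300×10^6 kg; G = 6.674×10^-11 N·m²/kg².
r = 1.533×10^6 m
1.533×10^6 m × (1 mi / 1609 m) = 952.6 mi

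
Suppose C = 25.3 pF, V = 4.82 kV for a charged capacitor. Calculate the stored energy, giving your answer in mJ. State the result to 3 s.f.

0.294 mJ

E is given directly by: E = ½CV².
C = 25.3 pF = 2.530×10^-11 F; V = 4.82 kV = 4820 V.
E = 2.939×10^-4 J  (the unit combination reduces to kg·m²/s² = J)
2.939×10^-4 J × (1 mJ / 0.001000 J) = 0.2939 mJ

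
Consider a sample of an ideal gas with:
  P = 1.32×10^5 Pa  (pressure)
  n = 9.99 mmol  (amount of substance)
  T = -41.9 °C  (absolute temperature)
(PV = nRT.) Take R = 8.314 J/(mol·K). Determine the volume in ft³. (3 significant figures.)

From the ideal-gas law: V = nRT/P.
P = 1.32×10^5 Pa; n = 9.99 mmol = 0.009990 mol; T = -41.9 °C = 231.2 K; R = 8.314 J/(mol·K).
V = 1.455×10^-4 m³
1.455×10^-4 m³ × (1 ft³ / 0.02832 m³) = 0.005139 ft³

0.00514 ft³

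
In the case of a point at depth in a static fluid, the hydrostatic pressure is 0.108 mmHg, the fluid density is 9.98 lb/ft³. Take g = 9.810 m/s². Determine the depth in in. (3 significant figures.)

0.361 in

Rearranging P = ρ·g·h for h: h = P/(ρ·g).
P = 0.108 mmHg = 14.40 Pa; ρ = 9.98 lb/ft³ = 159.9 kg/m³; g = 9.810 m/s².
h = 0.009181 m
0.009181 m × (1 in / 0.02540 m) = 0.3615 in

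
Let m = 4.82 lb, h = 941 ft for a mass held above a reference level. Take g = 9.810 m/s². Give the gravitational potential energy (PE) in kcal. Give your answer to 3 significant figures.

Directly: PE = mgh.
m = 4.82 lb = 2.186 kg; h = 941 ft = 286.8 m; g = 9.810 m/s².
PE = 6152 J  (the unit combination reduces to kg·m²/s² = J)
6152 J × (1 kcal / 4184 J) = 1.470 kcal

1.47 kcal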